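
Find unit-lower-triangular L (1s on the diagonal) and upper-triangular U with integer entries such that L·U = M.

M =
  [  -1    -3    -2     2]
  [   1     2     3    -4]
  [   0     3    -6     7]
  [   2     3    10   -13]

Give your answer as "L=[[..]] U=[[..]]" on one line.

  row1 -= -1·row0 → [0,-1,1,-2]
  row2 -= 0·row0 → [0,3,-6,7]
  row3 -= -2·row0 → [0,-3,6,-9]
  row2 -= -3·row1 → [0,0,-3,1]
  row3 -= 3·row1 → [0,0,3,-3]
  row3 -= -1·row2 → [0,0,0,-2]

L=[[1,0,0,0],[-1,1,0,0],[0,-3,1,0],[-2,3,-1,1]] U=[[-1,-3,-2,2],[0,-1,1,-2],[0,0,-3,1],[0,0,0,-2]]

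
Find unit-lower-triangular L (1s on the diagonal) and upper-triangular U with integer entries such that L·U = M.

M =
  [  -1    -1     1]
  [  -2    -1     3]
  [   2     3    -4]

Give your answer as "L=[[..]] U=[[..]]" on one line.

L=[[1,0,0],[2,1,0],[-2,1,1]] U=[[-1,-1,1],[0,1,1],[0,0,-3]]

  R1 -= 2·R0 → [0,1,1]
  R2 -= -2·R0 → [0,1,-2]
  R2 -= 1·R1 → [0,0,-3]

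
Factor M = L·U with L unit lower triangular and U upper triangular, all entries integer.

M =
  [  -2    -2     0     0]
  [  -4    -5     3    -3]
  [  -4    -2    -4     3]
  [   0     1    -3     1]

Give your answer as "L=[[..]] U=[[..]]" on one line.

L=[[1,0,0,0],[2,1,0,0],[2,-2,1,0],[0,-1,0,1]] U=[[-2,-2,0,0],[0,-1,3,-3],[0,0,2,-3],[0,0,0,-2]]

  R1 -= 2·R0 → [0,-1,3,-3]
  R2 -= 2·R0 → [0,2,-4,3]
  R3 -= 0·R0 → [0,1,-3,1]
  R2 -= -2·R1 → [0,0,2,-3]
  R3 -= -1·R1 → [0,0,0,-2]
  R3 -= 0·R2 → [0,0,0,-2]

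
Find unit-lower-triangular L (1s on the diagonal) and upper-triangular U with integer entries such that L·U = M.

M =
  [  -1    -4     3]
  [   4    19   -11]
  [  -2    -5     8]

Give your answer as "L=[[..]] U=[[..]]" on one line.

L=[[1,0,0],[-4,1,0],[2,1,1]] U=[[-1,-4,3],[0,3,1],[0,0,1]]

  row1 -= -4·row0 → [0,3,1]
  row2 -= 2·row0 → [0,3,2]
  row2 -= 1·row1 → [0,0,1]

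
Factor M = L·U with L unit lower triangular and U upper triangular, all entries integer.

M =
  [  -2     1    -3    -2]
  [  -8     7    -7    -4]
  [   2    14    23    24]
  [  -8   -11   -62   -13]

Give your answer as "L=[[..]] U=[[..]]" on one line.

L=[[1,0,0,0],[4,1,0,0],[-1,5,1,0],[4,-5,5,1]] U=[[-2,1,-3,-2],[0,3,5,4],[0,0,-5,2],[0,0,0,5]]

  row1 -= 4·row0 → [0,3,5,4]
  row2 -= -1·row0 → [0,15,20,22]
  row3 -= 4·row0 → [0,-15,-50,-5]
  row2 -= 5·row1 → [0,0,-5,2]
  row3 -= -5·row1 → [0,0,-25,15]
  row3 -= 5·row2 → [0,0,0,5]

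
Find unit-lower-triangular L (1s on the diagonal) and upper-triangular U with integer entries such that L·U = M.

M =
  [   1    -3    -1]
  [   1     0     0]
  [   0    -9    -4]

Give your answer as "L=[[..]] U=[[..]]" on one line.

  row1 -= 1·row0 → [0,3,1]
  row2 -= 0·row0 → [0,-9,-4]
  row2 -= -3·row1 → [0,0,-1]

L=[[1,0,0],[1,1,0],[0,-3,1]] U=[[1,-3,-1],[0,3,1],[0,0,-1]]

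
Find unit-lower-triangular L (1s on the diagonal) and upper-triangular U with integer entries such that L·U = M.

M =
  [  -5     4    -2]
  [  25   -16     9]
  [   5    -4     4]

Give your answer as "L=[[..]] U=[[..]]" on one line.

L=[[1,0,0],[-5,1,0],[-1,0,1]] U=[[-5,4,-2],[0,4,-1],[0,0,2]]

  row1 -= -5·row0 → [0,4,-1]
  row2 -= -1·row0 → [0,0,2]
  row2 -= 0·row1 → [0,0,2]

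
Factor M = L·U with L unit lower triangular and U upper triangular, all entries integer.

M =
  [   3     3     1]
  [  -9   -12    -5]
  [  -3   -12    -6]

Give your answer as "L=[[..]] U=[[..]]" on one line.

  R1 -= -3·R0 → [0,-3,-2]
  R2 -= -1·R0 → [0,-9,-5]
  R2 -= 3·R1 → [0,0,1]

L=[[1,0,0],[-3,1,0],[-1,3,1]] U=[[3,3,1],[0,-3,-2],[0,0,1]]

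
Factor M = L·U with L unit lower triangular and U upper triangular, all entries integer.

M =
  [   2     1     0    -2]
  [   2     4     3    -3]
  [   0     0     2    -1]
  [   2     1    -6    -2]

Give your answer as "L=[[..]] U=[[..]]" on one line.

  R1 -= 1·R0 → [0,3,3,-1]
  R2 -= 0·R0 → [0,0,2,-1]
  R3 -= 1·R0 → [0,0,-6,0]
  R2 -= 0·R1 → [0,0,2,-1]
  R3 -= 0·R1 → [0,0,-6,0]
  R3 -= -3·R2 → [0,0,0,-3]

L=[[1,0,0,0],[1,1,0,0],[0,0,1,0],[1,0,-3,1]] U=[[2,1,0,-2],[0,3,3,-1],[0,0,2,-1],[0,0,0,-3]]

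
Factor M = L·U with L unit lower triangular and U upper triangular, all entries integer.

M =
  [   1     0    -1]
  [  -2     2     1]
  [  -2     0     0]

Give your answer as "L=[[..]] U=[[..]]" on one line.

  R1 -= -2·R0 → [0,2,-1]
  R2 -= -2·R0 → [0,0,-2]
  R2 -= 0·R1 → [0,0,-2]

L=[[1,0,0],[-2,1,0],[-2,0,1]] U=[[1,0,-1],[0,2,-1],[0,0,-2]]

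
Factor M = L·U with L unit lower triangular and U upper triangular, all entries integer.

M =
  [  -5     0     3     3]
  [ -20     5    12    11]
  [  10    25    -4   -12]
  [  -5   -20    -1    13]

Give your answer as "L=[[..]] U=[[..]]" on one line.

  r1 -= 4·r0 → [0,5,0,-1]
  r2 -= -2·r0 → [0,25,2,-6]
  r3 -= 1·r0 → [0,-20,-4,10]
  r2 -= 5·r1 → [0,0,2,-1]
  r3 -= -4·r1 → [0,0,-4,6]
  r3 -= -2·r2 → [0,0,0,4]

L=[[1,0,0,0],[4,1,0,0],[-2,5,1,0],[1,-4,-2,1]] U=[[-5,0,3,3],[0,5,0,-1],[0,0,2,-1],[0,0,0,4]]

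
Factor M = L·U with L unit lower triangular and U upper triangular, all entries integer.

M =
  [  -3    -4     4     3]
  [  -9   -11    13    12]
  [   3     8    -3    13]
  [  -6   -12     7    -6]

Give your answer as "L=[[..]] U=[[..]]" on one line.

  R1 -= 3·R0 → [0,1,1,3]
  R2 -= -1·R0 → [0,4,1,16]
  R3 -= 2·R0 → [0,-4,-1,-12]
  R2 -= 4·R1 → [0,0,-3,4]
  R3 -= -4·R1 → [0,0,3,0]
  R3 -= -1·R2 → [0,0,0,4]

L=[[1,0,0,0],[3,1,0,0],[-1,4,1,0],[2,-4,-1,1]] U=[[-3,-4,4,3],[0,1,1,3],[0,0,-3,4],[0,0,0,4]]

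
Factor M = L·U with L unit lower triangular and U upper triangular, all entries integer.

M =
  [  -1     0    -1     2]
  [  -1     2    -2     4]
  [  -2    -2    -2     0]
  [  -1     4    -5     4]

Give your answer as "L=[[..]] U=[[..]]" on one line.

  R1 -= 1·R0 → [0,2,-1,2]
  R2 -= 2·R0 → [0,-2,0,-4]
  R3 -= 1·R0 → [0,4,-4,2]
  R2 -= -1·R1 → [0,0,-1,-2]
  R3 -= 2·R1 → [0,0,-2,-2]
  R3 -= 2·R2 → [0,0,0,2]

L=[[1,0,0,0],[1,1,0,0],[2,-1,1,0],[1,2,2,1]] U=[[-1,0,-1,2],[0,2,-1,2],[0,0,-1,-2],[0,0,0,2]]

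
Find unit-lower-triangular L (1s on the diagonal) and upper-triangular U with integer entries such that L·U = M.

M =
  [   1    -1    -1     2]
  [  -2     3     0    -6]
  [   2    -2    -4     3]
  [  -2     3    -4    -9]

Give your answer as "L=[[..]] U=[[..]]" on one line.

L=[[1,0,0,0],[-2,1,0,0],[2,0,1,0],[-2,1,2,1]] U=[[1,-1,-1,2],[0,1,-2,-2],[0,0,-2,-1],[0,0,0,-1]]

  r1 -= -2·r0 → [0,1,-2,-2]
  r2 -= 2·r0 → [0,0,-2,-1]
  r3 -= -2·r0 → [0,1,-6,-5]
  r2 -= 0·r1 → [0,0,-2,-1]
  r3 -= 1·r1 → [0,0,-4,-3]
  r3 -= 2·r2 → [0,0,0,-1]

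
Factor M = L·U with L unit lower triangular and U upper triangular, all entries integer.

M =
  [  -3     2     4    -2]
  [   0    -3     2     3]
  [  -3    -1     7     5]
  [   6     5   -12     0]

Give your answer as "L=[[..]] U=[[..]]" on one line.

L=[[1,0,0,0],[0,1,0,0],[1,1,1,0],[-2,-3,2,1]] U=[[-3,2,4,-2],[0,-3,2,3],[0,0,1,4],[0,0,0,-3]]

  row1 -= 0·row0 → [0,-3,2,3]
  row2 -= 1·row0 → [0,-3,3,7]
  row3 -= -2·row0 → [0,9,-4,-4]
  row2 -= 1·row1 → [0,0,1,4]
  row3 -= -3·row1 → [0,0,2,5]
  row3 -= 2·row2 → [0,0,0,-3]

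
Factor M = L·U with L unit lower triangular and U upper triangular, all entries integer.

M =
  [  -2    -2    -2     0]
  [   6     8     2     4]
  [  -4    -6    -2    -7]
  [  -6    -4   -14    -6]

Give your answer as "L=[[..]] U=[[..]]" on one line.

L=[[1,0,0,0],[-3,1,0,0],[2,-1,1,0],[3,1,2,1]] U=[[-2,-2,-2,0],[0,2,-4,4],[0,0,-2,-3],[0,0,0,-4]]

  r1 -= -3·r0 → [0,2,-4,4]
  r2 -= 2·r0 → [0,-2,2,-7]
  r3 -= 3·r0 → [0,2,-8,-6]
  r2 -= -1·r1 → [0,0,-2,-3]
  r3 -= 1·r1 → [0,0,-4,-10]
  r3 -= 2·r2 → [0,0,0,-4]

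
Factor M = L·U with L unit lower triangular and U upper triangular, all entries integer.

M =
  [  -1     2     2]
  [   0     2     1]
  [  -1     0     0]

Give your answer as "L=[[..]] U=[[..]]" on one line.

  r1 -= 0·r0 → [0,2,1]
  r2 -= 1·r0 → [0,-2,-2]
  r2 -= -1·r1 → [0,0,-1]

L=[[1,0,0],[0,1,0],[1,-1,1]] U=[[-1,2,2],[0,2,1],[0,0,-1]]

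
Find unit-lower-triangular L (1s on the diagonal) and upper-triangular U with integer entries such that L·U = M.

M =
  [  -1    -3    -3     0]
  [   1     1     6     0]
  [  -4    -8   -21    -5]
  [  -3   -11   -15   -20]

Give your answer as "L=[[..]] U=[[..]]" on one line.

L=[[1,0,0,0],[-1,1,0,0],[4,-2,1,0],[3,1,3,1]] U=[[-1,-3,-3,0],[0,-2,3,0],[0,0,-3,-5],[0,0,0,-5]]

  row1 -= -1·row0 → [0,-2,3,0]
  row2 -= 4·row0 → [0,4,-9,-5]
  row3 -= 3·row0 → [0,-2,-6,-20]
  row2 -= -2·row1 → [0,0,-3,-5]
  row3 -= 1·row1 → [0,0,-9,-20]
  row3 -= 3·row2 → [0,0,0,-5]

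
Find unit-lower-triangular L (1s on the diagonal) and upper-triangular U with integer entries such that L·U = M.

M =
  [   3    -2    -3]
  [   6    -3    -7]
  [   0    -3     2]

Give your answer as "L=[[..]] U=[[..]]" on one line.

  R1 -= 2·R0 → [0,1,-1]
  R2 -= 0·R0 → [0,-3,2]
  R2 -= -3·R1 → [0,0,-1]

L=[[1,0,0],[2,1,0],[0,-3,1]] U=[[3,-2,-3],[0,1,-1],[0,0,-1]]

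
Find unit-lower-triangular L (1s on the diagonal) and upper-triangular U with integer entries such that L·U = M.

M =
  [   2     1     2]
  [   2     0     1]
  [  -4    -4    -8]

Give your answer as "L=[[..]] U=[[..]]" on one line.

L=[[1,0,0],[1,1,0],[-2,2,1]] U=[[2,1,2],[0,-1,-1],[0,0,-2]]

  row1 -= 1·row0 → [0,-1,-1]
  row2 -= -2·row0 → [0,-2,-4]
  row2 -= 2·row1 → [0,0,-2]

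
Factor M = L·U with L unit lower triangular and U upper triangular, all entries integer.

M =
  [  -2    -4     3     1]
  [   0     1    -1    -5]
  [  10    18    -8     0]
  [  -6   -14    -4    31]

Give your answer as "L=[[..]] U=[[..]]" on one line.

  row1 -= 0·row0 → [0,1,-1,-5]
  row2 -= -5·row0 → [0,-2,7,5]
  row3 -= 3·row0 → [0,-2,-13,28]
  row2 -= -2·row1 → [0,0,5,-5]
  row3 -= -2·row1 → [0,0,-15,18]
  row3 -= -3·row2 → [0,0,0,3]

L=[[1,0,0,0],[0,1,0,0],[-5,-2,1,0],[3,-2,-3,1]] U=[[-2,-4,3,1],[0,1,-1,-5],[0,0,5,-5],[0,0,0,3]]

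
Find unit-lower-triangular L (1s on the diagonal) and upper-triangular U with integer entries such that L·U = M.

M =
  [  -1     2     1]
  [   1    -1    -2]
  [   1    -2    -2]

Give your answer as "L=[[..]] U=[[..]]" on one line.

  row1 -= -1·row0 → [0,1,-1]
  row2 -= -1·row0 → [0,0,-1]
  row2 -= 0·row1 → [0,0,-1]

L=[[1,0,0],[-1,1,0],[-1,0,1]] U=[[-1,2,1],[0,1,-1],[0,0,-1]]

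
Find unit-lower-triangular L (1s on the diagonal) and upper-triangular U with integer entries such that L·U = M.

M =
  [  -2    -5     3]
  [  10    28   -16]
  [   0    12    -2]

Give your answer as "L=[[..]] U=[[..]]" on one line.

L=[[1,0,0],[-5,1,0],[0,4,1]] U=[[-2,-5,3],[0,3,-1],[0,0,2]]

  R1 -= -5·R0 → [0,3,-1]
  R2 -= 0·R0 → [0,12,-2]
  R2 -= 4·R1 → [0,0,2]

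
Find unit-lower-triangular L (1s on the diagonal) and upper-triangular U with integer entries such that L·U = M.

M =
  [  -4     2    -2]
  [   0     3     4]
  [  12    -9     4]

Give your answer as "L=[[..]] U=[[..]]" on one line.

L=[[1,0,0],[0,1,0],[-3,-1,1]] U=[[-4,2,-2],[0,3,4],[0,0,2]]

  R1 -= 0·R0 → [0,3,4]
  R2 -= -3·R0 → [0,-3,-2]
  R2 -= -1·R1 → [0,0,2]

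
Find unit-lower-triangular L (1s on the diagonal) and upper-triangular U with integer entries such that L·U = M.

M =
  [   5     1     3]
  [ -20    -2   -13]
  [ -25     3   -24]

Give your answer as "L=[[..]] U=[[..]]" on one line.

  r1 -= -4·r0 → [0,2,-1]
  r2 -= -5·r0 → [0,8,-9]
  r2 -= 4·r1 → [0,0,-5]

L=[[1,0,0],[-4,1,0],[-5,4,1]] U=[[5,1,3],[0,2,-1],[0,0,-5]]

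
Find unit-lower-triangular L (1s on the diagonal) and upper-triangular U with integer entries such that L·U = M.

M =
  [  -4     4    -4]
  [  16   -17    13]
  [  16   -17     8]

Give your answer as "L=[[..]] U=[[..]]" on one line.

  R1 -= -4·R0 → [0,-1,-3]
  R2 -= -4·R0 → [0,-1,-8]
  R2 -= 1·R1 → [0,0,-5]

L=[[1,0,0],[-4,1,0],[-4,1,1]] U=[[-4,4,-4],[0,-1,-3],[0,0,-5]]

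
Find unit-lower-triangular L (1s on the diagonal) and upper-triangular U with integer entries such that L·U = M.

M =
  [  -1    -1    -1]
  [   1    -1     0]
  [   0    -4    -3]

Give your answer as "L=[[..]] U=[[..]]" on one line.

  r1 -= -1·r0 → [0,-2,-1]
  r2 -= 0·r0 → [0,-4,-3]
  r2 -= 2·r1 → [0,0,-1]

L=[[1,0,0],[-1,1,0],[0,2,1]] U=[[-1,-1,-1],[0,-2,-1],[0,0,-1]]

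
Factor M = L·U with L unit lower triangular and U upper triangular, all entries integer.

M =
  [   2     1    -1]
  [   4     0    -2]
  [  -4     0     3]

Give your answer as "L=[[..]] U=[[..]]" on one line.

  R1 -= 2·R0 → [0,-2,0]
  R2 -= -2·R0 → [0,2,1]
  R2 -= -1·R1 → [0,0,1]

L=[[1,0,0],[2,1,0],[-2,-1,1]] U=[[2,1,-1],[0,-2,0],[0,0,1]]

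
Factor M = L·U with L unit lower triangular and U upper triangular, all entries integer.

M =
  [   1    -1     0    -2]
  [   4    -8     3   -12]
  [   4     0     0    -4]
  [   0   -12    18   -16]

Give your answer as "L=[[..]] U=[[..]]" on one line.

  r1 -= 4·r0 → [0,-4,3,-4]
  r2 -= 4·r0 → [0,4,0,4]
  r3 -= 0·r0 → [0,-12,18,-16]
  r2 -= -1·r1 → [0,0,3,0]
  r3 -= 3·r1 → [0,0,9,-4]
  r3 -= 3·r2 → [0,0,0,-4]

L=[[1,0,0,0],[4,1,0,0],[4,-1,1,0],[0,3,3,1]] U=[[1,-1,0,-2],[0,-4,3,-4],[0,0,3,0],[0,0,0,-4]]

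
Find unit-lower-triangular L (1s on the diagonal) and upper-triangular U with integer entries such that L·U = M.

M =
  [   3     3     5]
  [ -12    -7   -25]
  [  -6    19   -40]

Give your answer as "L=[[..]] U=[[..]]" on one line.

L=[[1,0,0],[-4,1,0],[-2,5,1]] U=[[3,3,5],[0,5,-5],[0,0,-5]]

  r1 -= -4·r0 → [0,5,-5]
  r2 -= -2·r0 → [0,25,-30]
  r2 -= 5·r1 → [0,0,-5]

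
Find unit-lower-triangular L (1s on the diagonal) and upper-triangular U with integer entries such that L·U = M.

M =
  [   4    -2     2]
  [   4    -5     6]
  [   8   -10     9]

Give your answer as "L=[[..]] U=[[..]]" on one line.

L=[[1,0,0],[1,1,0],[2,2,1]] U=[[4,-2,2],[0,-3,4],[0,0,-3]]

  r1 -= 1·r0 → [0,-3,4]
  r2 -= 2·r0 → [0,-6,5]
  r2 -= 2·r1 → [0,0,-3]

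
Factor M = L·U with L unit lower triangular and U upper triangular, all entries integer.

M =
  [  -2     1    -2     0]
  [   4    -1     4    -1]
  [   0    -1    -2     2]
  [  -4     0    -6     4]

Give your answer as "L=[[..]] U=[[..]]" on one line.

  R1 -= -2·R0 → [0,1,0,-1]
  R2 -= 0·R0 → [0,-1,-2,2]
  R3 -= 2·R0 → [0,-2,-2,4]
  R2 -= -1·R1 → [0,0,-2,1]
  R3 -= -2·R1 → [0,0,-2,2]
  R3 -= 1·R2 → [0,0,0,1]

L=[[1,0,0,0],[-2,1,0,0],[0,-1,1,0],[2,-2,1,1]] U=[[-2,1,-2,0],[0,1,0,-1],[0,0,-2,1],[0,0,0,1]]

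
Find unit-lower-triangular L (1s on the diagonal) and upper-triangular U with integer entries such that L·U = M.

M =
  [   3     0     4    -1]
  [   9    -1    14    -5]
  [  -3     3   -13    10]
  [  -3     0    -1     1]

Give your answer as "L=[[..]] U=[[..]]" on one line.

L=[[1,0,0,0],[3,1,0,0],[-1,-3,1,0],[-1,0,-1,1]] U=[[3,0,4,-1],[0,-1,2,-2],[0,0,-3,3],[0,0,0,3]]

  r1 -= 3·r0 → [0,-1,2,-2]
  r2 -= -1·r0 → [0,3,-9,9]
  r3 -= -1·r0 → [0,0,3,0]
  r2 -= -3·r1 → [0,0,-3,3]
  r3 -= 0·r1 → [0,0,3,0]
  r3 -= -1·r2 → [0,0,0,3]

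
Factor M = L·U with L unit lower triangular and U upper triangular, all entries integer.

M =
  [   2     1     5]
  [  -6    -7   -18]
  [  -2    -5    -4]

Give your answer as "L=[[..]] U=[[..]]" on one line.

  r1 -= -3·r0 → [0,-4,-3]
  r2 -= -1·r0 → [0,-4,1]
  r2 -= 1·r1 → [0,0,4]

L=[[1,0,0],[-3,1,0],[-1,1,1]] U=[[2,1,5],[0,-4,-3],[0,0,4]]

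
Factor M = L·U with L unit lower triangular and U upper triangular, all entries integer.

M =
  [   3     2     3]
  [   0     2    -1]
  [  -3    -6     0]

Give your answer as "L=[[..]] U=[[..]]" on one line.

L=[[1,0,0],[0,1,0],[-1,-2,1]] U=[[3,2,3],[0,2,-1],[0,0,1]]

  row1 -= 0·row0 → [0,2,-1]
  row2 -= -1·row0 → [0,-4,3]
  row2 -= -2·row1 → [0,0,1]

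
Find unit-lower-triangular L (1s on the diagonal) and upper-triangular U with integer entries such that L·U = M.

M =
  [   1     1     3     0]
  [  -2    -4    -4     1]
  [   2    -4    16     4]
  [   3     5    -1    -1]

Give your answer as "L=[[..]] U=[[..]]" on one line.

L=[[1,0,0,0],[-2,1,0,0],[2,3,1,0],[3,-1,-2,1]] U=[[1,1,3,0],[0,-2,2,1],[0,0,4,1],[0,0,0,2]]

  r1 -= -2·r0 → [0,-2,2,1]
  r2 -= 2·r0 → [0,-6,10,4]
  r3 -= 3·r0 → [0,2,-10,-1]
  r2 -= 3·r1 → [0,0,4,1]
  r3 -= -1·r1 → [0,0,-8,0]
  r3 -= -2·r2 → [0,0,0,2]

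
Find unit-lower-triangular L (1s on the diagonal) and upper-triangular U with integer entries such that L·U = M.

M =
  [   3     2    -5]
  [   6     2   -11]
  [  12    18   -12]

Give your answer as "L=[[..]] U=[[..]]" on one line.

  r1 -= 2·r0 → [0,-2,-1]
  r2 -= 4·r0 → [0,10,8]
  r2 -= -5·r1 → [0,0,3]

L=[[1,0,0],[2,1,0],[4,-5,1]] U=[[3,2,-5],[0,-2,-1],[0,0,3]]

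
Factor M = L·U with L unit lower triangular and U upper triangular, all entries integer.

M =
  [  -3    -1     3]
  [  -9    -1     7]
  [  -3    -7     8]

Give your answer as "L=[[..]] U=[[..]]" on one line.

  R1 -= 3·R0 → [0,2,-2]
  R2 -= 1·R0 → [0,-6,5]
  R2 -= -3·R1 → [0,0,-1]

L=[[1,0,0],[3,1,0],[1,-3,1]] U=[[-3,-1,3],[0,2,-2],[0,0,-1]]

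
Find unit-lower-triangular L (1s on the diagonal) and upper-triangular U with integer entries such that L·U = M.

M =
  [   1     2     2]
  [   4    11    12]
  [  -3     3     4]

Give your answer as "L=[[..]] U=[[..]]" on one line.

  R1 -= 4·R0 → [0,3,4]
  R2 -= -3·R0 → [0,9,10]
  R2 -= 3·R1 → [0,0,-2]

L=[[1,0,0],[4,1,0],[-3,3,1]] U=[[1,2,2],[0,3,4],[0,0,-2]]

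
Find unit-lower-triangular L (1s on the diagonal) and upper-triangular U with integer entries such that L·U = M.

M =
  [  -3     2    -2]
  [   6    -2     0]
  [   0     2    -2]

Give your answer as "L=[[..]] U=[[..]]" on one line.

L=[[1,0,0],[-2,1,0],[0,1,1]] U=[[-3,2,-2],[0,2,-4],[0,0,2]]

  r1 -= -2·r0 → [0,2,-4]
  r2 -= 0·r0 → [0,2,-2]
  r2 -= 1·r1 → [0,0,2]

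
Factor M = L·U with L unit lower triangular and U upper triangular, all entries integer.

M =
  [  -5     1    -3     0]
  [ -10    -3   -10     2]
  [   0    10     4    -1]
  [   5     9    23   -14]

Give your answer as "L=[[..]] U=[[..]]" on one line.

  r1 -= 2·r0 → [0,-5,-4,2]
  r2 -= 0·r0 → [0,10,4,-1]
  r3 -= -1·r0 → [0,10,20,-14]
  r2 -= -2·r1 → [0,0,-4,3]
  r3 -= -2·r1 → [0,0,12,-10]
  r3 -= -3·r2 → [0,0,0,-1]

L=[[1,0,0,0],[2,1,0,0],[0,-2,1,0],[-1,-2,-3,1]] U=[[-5,1,-3,0],[0,-5,-4,2],[0,0,-4,3],[0,0,0,-1]]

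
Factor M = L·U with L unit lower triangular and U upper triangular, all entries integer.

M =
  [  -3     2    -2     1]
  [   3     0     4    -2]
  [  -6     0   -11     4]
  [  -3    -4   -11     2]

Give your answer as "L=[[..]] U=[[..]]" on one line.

  row1 -= -1·row0 → [0,2,2,-1]
  row2 -= 2·row0 → [0,-4,-7,2]
  row3 -= 1·row0 → [0,-6,-9,1]
  row2 -= -2·row1 → [0,0,-3,0]
  row3 -= -3·row1 → [0,0,-3,-2]
  row3 -= 1·row2 → [0,0,0,-2]

L=[[1,0,0,0],[-1,1,0,0],[2,-2,1,0],[1,-3,1,1]] U=[[-3,2,-2,1],[0,2,2,-1],[0,0,-3,0],[0,0,0,-2]]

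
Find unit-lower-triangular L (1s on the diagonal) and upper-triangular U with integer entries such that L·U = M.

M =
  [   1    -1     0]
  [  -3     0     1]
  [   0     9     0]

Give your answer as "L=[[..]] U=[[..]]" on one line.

  r1 -= -3·r0 → [0,-3,1]
  r2 -= 0·r0 → [0,9,0]
  r2 -= -3·r1 → [0,0,3]

L=[[1,0,0],[-3,1,0],[0,-3,1]] U=[[1,-1,0],[0,-3,1],[0,0,3]]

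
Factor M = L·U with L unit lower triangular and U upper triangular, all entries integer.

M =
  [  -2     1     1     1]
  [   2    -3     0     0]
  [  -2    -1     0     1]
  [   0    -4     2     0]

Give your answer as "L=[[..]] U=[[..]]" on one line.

L=[[1,0,0,0],[-1,1,0,0],[1,1,1,0],[0,2,0,1]] U=[[-2,1,1,1],[0,-2,1,1],[0,0,-2,-1],[0,0,0,-2]]

  R1 -= -1·R0 → [0,-2,1,1]
  R2 -= 1·R0 → [0,-2,-1,0]
  R3 -= 0·R0 → [0,-4,2,0]
  R2 -= 1·R1 → [0,0,-2,-1]
  R3 -= 2·R1 → [0,0,0,-2]
  R3 -= 0·R2 → [0,0,0,-2]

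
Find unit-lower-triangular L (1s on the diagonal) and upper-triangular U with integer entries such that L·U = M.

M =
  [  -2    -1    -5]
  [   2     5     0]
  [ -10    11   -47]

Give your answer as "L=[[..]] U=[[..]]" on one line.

  R1 -= -1·R0 → [0,4,-5]
  R2 -= 5·R0 → [0,16,-22]
  R2 -= 4·R1 → [0,0,-2]

L=[[1,0,0],[-1,1,0],[5,4,1]] U=[[-2,-1,-5],[0,4,-5],[0,0,-2]]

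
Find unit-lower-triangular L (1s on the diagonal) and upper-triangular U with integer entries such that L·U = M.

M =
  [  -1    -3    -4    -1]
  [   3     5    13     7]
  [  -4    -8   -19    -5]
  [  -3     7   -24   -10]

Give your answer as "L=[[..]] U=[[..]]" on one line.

L=[[1,0,0,0],[-3,1,0,0],[4,-1,1,0],[3,-4,4,1]] U=[[-1,-3,-4,-1],[0,-4,1,4],[0,0,-2,3],[0,0,0,-3]]

  r1 -= -3·r0 → [0,-4,1,4]
  r2 -= 4·r0 → [0,4,-3,-1]
  r3 -= 3·r0 → [0,16,-12,-7]
  r2 -= -1·r1 → [0,0,-2,3]
  r3 -= -4·r1 → [0,0,-8,9]
  r3 -= 4·r2 → [0,0,0,-3]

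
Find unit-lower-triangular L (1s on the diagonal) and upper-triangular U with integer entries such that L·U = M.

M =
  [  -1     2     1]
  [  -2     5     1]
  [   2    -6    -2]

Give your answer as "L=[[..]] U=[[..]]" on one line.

L=[[1,0,0],[2,1,0],[-2,-2,1]] U=[[-1,2,1],[0,1,-1],[0,0,-2]]

  row1 -= 2·row0 → [0,1,-1]
  row2 -= -2·row0 → [0,-2,0]
  row2 -= -2·row1 → [0,0,-2]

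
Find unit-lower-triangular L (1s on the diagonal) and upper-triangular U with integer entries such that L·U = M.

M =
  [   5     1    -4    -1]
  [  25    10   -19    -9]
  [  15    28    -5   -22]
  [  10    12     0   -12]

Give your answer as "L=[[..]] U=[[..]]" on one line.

L=[[1,0,0,0],[5,1,0,0],[3,5,1,0],[2,2,3,1]] U=[[5,1,-4,-1],[0,5,1,-4],[0,0,2,1],[0,0,0,-5]]

  r1 -= 5·r0 → [0,5,1,-4]
  r2 -= 3·r0 → [0,25,7,-19]
  r3 -= 2·r0 → [0,10,8,-10]
  r2 -= 5·r1 → [0,0,2,1]
  r3 -= 2·r1 → [0,0,6,-2]
  r3 -= 3·r2 → [0,0,0,-5]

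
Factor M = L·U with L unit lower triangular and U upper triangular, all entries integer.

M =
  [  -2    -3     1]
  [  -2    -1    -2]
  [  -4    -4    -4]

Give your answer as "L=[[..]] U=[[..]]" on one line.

L=[[1,0,0],[1,1,0],[2,1,1]] U=[[-2,-3,1],[0,2,-3],[0,0,-3]]

  R1 -= 1·R0 → [0,2,-3]
  R2 -= 2·R0 → [0,2,-6]
  R2 -= 1·R1 → [0,0,-3]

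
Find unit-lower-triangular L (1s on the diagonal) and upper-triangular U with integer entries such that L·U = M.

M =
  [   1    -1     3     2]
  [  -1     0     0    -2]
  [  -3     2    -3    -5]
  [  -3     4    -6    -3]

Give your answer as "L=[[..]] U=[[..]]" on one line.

L=[[1,0,0,0],[-1,1,0,0],[-3,1,1,0],[-3,-1,2,1]] U=[[1,-1,3,2],[0,-1,3,0],[0,0,3,1],[0,0,0,1]]

  r1 -= -1·r0 → [0,-1,3,0]
  r2 -= -3·r0 → [0,-1,6,1]
  r3 -= -3·r0 → [0,1,3,3]
  r2 -= 1·r1 → [0,0,3,1]
  r3 -= -1·r1 → [0,0,6,3]
  r3 -= 2·r2 → [0,0,0,1]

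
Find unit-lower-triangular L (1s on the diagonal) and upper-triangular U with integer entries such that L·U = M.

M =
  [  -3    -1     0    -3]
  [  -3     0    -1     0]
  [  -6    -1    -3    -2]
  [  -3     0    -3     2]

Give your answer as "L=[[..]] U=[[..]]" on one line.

  R1 -= 1·R0 → [0,1,-1,3]
  R2 -= 2·R0 → [0,1,-3,4]
  R3 -= 1·R0 → [0,1,-3,5]
  R2 -= 1·R1 → [0,0,-2,1]
  R3 -= 1·R1 → [0,0,-2,2]
  R3 -= 1·R2 → [0,0,0,1]

L=[[1,0,0,0],[1,1,0,0],[2,1,1,0],[1,1,1,1]] U=[[-3,-1,0,-3],[0,1,-1,3],[0,0,-2,1],[0,0,0,1]]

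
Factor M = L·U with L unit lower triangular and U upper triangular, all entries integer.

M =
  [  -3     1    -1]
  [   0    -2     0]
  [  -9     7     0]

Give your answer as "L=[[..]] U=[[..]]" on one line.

  row1 -= 0·row0 → [0,-2,0]
  row2 -= 3·row0 → [0,4,3]
  row2 -= -2·row1 → [0,0,3]

L=[[1,0,0],[0,1,0],[3,-2,1]] U=[[-3,1,-1],[0,-2,0],[0,0,3]]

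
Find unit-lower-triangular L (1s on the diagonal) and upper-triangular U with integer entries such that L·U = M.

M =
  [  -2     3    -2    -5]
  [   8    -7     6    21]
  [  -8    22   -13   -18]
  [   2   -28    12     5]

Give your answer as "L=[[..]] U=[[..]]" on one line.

  R1 -= -4·R0 → [0,5,-2,1]
  R2 -= 4·R0 → [0,10,-5,2]
  R3 -= -1·R0 → [0,-25,10,0]
  R2 -= 2·R1 → [0,0,-1,0]
  R3 -= -5·R1 → [0,0,0,5]
  R3 -= 0·R2 → [0,0,0,5]

L=[[1,0,0,0],[-4,1,0,0],[4,2,1,0],[-1,-5,0,1]] U=[[-2,3,-2,-5],[0,5,-2,1],[0,0,-1,0],[0,0,0,5]]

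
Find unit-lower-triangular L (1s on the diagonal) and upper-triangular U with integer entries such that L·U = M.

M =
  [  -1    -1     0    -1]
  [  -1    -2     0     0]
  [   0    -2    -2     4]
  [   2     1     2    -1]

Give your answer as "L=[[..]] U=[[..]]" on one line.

  row1 -= 1·row0 → [0,-1,0,1]
  row2 -= 0·row0 → [0,-2,-2,4]
  row3 -= -2·row0 → [0,-1,2,-3]
  row2 -= 2·row1 → [0,0,-2,2]
  row3 -= 1·row1 → [0,0,2,-4]
  row3 -= -1·row2 → [0,0,0,-2]

L=[[1,0,0,0],[1,1,0,0],[0,2,1,0],[-2,1,-1,1]] U=[[-1,-1,0,-1],[0,-1,0,1],[0,0,-2,2],[0,0,0,-2]]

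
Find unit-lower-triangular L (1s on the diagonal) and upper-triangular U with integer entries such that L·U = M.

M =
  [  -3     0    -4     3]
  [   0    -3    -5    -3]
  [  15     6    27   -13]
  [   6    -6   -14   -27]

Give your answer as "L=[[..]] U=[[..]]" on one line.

L=[[1,0,0,0],[0,1,0,0],[-5,-2,1,0],[-2,2,4,1]] U=[[-3,0,-4,3],[0,-3,-5,-3],[0,0,-3,-4],[0,0,0,1]]

  r1 -= 0·r0 → [0,-3,-5,-3]
  r2 -= -5·r0 → [0,6,7,2]
  r3 -= -2·r0 → [0,-6,-22,-21]
  r2 -= -2·r1 → [0,0,-3,-4]
  r3 -= 2·r1 → [0,0,-12,-15]
  r3 -= 4·r2 → [0,0,0,1]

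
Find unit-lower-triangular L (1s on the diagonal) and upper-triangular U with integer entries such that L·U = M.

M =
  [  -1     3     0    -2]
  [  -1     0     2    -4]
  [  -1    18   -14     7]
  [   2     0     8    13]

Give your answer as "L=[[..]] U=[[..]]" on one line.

  R1 -= 1·R0 → [0,-3,2,-2]
  R2 -= 1·R0 → [0,15,-14,9]
  R3 -= -2·R0 → [0,6,8,9]
  R2 -= -5·R1 → [0,0,-4,-1]
  R3 -= -2·R1 → [0,0,12,5]
  R3 -= -3·R2 → [0,0,0,2]

L=[[1,0,0,0],[1,1,0,0],[1,-5,1,0],[-2,-2,-3,1]] U=[[-1,3,0,-2],[0,-3,2,-2],[0,0,-4,-1],[0,0,0,2]]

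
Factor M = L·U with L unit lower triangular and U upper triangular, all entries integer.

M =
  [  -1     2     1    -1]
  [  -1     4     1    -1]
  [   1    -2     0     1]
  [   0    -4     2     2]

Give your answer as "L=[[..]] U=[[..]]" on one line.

L=[[1,0,0,0],[1,1,0,0],[-1,0,1,0],[0,-2,2,1]] U=[[-1,2,1,-1],[0,2,0,0],[0,0,1,0],[0,0,0,2]]

  R1 -= 1·R0 → [0,2,0,0]
  R2 -= -1·R0 → [0,0,1,0]
  R3 -= 0·R0 → [0,-4,2,2]
  R2 -= 0·R1 → [0,0,1,0]
  R3 -= -2·R1 → [0,0,2,2]
  R3 -= 2·R2 → [0,0,0,2]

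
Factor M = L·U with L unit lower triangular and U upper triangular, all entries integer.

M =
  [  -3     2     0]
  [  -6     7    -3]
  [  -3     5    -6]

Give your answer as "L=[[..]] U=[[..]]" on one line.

L=[[1,0,0],[2,1,0],[1,1,1]] U=[[-3,2,0],[0,3,-3],[0,0,-3]]

  row1 -= 2·row0 → [0,3,-3]
  row2 -= 1·row0 → [0,3,-6]
  row2 -= 1·row1 → [0,0,-3]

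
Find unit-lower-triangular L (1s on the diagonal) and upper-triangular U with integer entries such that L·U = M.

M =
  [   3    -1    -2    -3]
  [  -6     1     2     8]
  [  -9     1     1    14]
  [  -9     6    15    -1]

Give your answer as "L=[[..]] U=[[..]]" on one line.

L=[[1,0,0,0],[-2,1,0,0],[-3,2,1,0],[-3,-3,-3,1]] U=[[3,-1,-2,-3],[0,-1,-2,2],[0,0,-1,1],[0,0,0,-1]]

  row1 -= -2·row0 → [0,-1,-2,2]
  row2 -= -3·row0 → [0,-2,-5,5]
  row3 -= -3·row0 → [0,3,9,-10]
  row2 -= 2·row1 → [0,0,-1,1]
  row3 -= -3·row1 → [0,0,3,-4]
  row3 -= -3·row2 → [0,0,0,-1]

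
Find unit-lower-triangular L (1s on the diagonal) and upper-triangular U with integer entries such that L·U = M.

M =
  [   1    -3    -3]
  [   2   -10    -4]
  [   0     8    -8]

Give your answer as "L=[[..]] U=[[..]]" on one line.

L=[[1,0,0],[2,1,0],[0,-2,1]] U=[[1,-3,-3],[0,-4,2],[0,0,-4]]

  R1 -= 2·R0 → [0,-4,2]
  R2 -= 0·R0 → [0,8,-8]
  R2 -= -2·R1 → [0,0,-4]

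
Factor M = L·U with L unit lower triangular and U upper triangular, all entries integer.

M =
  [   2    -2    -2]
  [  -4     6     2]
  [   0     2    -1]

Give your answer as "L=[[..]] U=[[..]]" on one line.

L=[[1,0,0],[-2,1,0],[0,1,1]] U=[[2,-2,-2],[0,2,-2],[0,0,1]]

  r1 -= -2·r0 → [0,2,-2]
  r2 -= 0·r0 → [0,2,-1]
  r2 -= 1·r1 → [0,0,1]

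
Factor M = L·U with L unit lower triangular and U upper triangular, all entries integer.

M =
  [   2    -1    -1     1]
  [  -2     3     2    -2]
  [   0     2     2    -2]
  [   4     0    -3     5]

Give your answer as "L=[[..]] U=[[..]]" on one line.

  r1 -= -1·r0 → [0,2,1,-1]
  r2 -= 0·r0 → [0,2,2,-2]
  r3 -= 2·r0 → [0,2,-1,3]
  r2 -= 1·r1 → [0,0,1,-1]
  r3 -= 1·r1 → [0,0,-2,4]
  r3 -= -2·r2 → [0,0,0,2]

L=[[1,0,0,0],[-1,1,0,0],[0,1,1,0],[2,1,-2,1]] U=[[2,-1,-1,1],[0,2,1,-1],[0,0,1,-1],[0,0,0,2]]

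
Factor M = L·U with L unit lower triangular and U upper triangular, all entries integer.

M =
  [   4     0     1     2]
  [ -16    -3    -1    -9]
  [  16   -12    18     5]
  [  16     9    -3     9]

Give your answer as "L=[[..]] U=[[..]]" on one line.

  R1 -= -4·R0 → [0,-3,3,-1]
  R2 -= 4·R0 → [0,-12,14,-3]
  R3 -= 4·R0 → [0,9,-7,1]
  R2 -= 4·R1 → [0,0,2,1]
  R3 -= -3·R1 → [0,0,2,-2]
  R3 -= 1·R2 → [0,0,0,-3]

L=[[1,0,0,0],[-4,1,0,0],[4,4,1,0],[4,-3,1,1]] U=[[4,0,1,2],[0,-3,3,-1],[0,0,2,1],[0,0,0,-3]]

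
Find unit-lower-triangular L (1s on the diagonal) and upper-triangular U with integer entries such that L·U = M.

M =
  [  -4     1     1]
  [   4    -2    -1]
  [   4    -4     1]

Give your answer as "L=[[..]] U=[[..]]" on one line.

L=[[1,0,0],[-1,1,0],[-1,3,1]] U=[[-4,1,1],[0,-1,0],[0,0,2]]

  row1 -= -1·row0 → [0,-1,0]
  row2 -= -1·row0 → [0,-3,2]
  row2 -= 3·row1 → [0,0,2]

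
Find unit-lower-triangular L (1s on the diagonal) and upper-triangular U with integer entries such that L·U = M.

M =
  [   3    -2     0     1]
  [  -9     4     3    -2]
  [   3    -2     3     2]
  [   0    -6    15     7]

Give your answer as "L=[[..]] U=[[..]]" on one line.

  row1 -= -3·row0 → [0,-2,3,1]
  row2 -= 1·row0 → [0,0,3,1]
  row3 -= 0·row0 → [0,-6,15,7]
  row2 -= 0·row1 → [0,0,3,1]
  row3 -= 3·row1 → [0,0,6,4]
  row3 -= 2·row2 → [0,0,0,2]

L=[[1,0,0,0],[-3,1,0,0],[1,0,1,0],[0,3,2,1]] U=[[3,-2,0,1],[0,-2,3,1],[0,0,3,1],[0,0,0,2]]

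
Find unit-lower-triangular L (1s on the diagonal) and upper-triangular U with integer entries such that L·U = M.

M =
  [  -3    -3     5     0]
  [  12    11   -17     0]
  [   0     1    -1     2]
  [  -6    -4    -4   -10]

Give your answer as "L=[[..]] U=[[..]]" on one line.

  r1 -= -4·r0 → [0,-1,3,0]
  r2 -= 0·r0 → [0,1,-1,2]
  r3 -= 2·r0 → [0,2,-14,-10]
  r2 -= -1·r1 → [0,0,2,2]
  r3 -= -2·r1 → [0,0,-8,-10]
  r3 -= -4·r2 → [0,0,0,-2]

L=[[1,0,0,0],[-4,1,0,0],[0,-1,1,0],[2,-2,-4,1]] U=[[-3,-3,5,0],[0,-1,3,0],[0,0,2,2],[0,0,0,-2]]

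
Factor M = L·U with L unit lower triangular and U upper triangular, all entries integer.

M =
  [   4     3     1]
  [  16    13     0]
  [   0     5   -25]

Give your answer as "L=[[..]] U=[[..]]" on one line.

L=[[1,0,0],[4,1,0],[0,5,1]] U=[[4,3,1],[0,1,-4],[0,0,-5]]

  R1 -= 4·R0 → [0,1,-4]
  R2 -= 0·R0 → [0,5,-25]
  R2 -= 5·R1 → [0,0,-5]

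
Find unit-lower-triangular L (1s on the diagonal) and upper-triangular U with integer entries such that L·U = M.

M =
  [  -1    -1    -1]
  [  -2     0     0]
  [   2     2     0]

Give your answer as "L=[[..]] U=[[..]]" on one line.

  r1 -= 2·r0 → [0,2,2]
  r2 -= -2·r0 → [0,0,-2]
  r2 -= 0·r1 → [0,0,-2]

L=[[1,0,0],[2,1,0],[-2,0,1]] U=[[-1,-1,-1],[0,2,2],[0,0,-2]]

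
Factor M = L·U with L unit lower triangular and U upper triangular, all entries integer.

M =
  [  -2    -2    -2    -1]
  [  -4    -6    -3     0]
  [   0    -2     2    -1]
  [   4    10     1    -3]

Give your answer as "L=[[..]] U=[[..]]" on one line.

  R1 -= 2·R0 → [0,-2,1,2]
  R2 -= 0·R0 → [0,-2,2,-1]
  R3 -= -2·R0 → [0,6,-3,-5]
  R2 -= 1·R1 → [0,0,1,-3]
  R3 -= -3·R1 → [0,0,0,1]
  R3 -= 0·R2 → [0,0,0,1]

L=[[1,0,0,0],[2,1,0,0],[0,1,1,0],[-2,-3,0,1]] U=[[-2,-2,-2,-1],[0,-2,1,2],[0,0,1,-3],[0,0,0,1]]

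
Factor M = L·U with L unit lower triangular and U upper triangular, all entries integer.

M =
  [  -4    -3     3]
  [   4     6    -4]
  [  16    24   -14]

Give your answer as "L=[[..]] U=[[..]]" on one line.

L=[[1,0,0],[-1,1,0],[-4,4,1]] U=[[-4,-3,3],[0,3,-1],[0,0,2]]

  r1 -= -1·r0 → [0,3,-1]
  r2 -= -4·r0 → [0,12,-2]
  r2 -= 4·r1 → [0,0,2]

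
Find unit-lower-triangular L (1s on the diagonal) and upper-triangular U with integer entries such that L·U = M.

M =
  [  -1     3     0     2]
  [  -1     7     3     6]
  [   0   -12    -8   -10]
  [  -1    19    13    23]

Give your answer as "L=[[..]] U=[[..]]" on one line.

L=[[1,0,0,0],[1,1,0,0],[0,-3,1,0],[1,4,1,1]] U=[[-1,3,0,2],[0,4,3,4],[0,0,1,2],[0,0,0,3]]

  R1 -= 1·R0 → [0,4,3,4]
  R2 -= 0·R0 → [0,-12,-8,-10]
  R3 -= 1·R0 → [0,16,13,21]
  R2 -= -3·R1 → [0,0,1,2]
  R3 -= 4·R1 → [0,0,1,5]
  R3 -= 1·R2 → [0,0,0,3]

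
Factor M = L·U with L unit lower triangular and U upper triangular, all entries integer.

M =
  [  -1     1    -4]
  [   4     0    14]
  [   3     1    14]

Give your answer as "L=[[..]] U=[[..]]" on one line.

L=[[1,0,0],[-4,1,0],[-3,1,1]] U=[[-1,1,-4],[0,4,-2],[0,0,4]]

  row1 -= -4·row0 → [0,4,-2]
  row2 -= -3·row0 → [0,4,2]
  row2 -= 1·row1 → [0,0,4]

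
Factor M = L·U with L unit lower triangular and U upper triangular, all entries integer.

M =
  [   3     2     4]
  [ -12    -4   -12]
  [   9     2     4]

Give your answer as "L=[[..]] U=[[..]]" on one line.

L=[[1,0,0],[-4,1,0],[3,-1,1]] U=[[3,2,4],[0,4,4],[0,0,-4]]

  r1 -= -4·r0 → [0,4,4]
  r2 -= 3·r0 → [0,-4,-8]
  r2 -= -1·r1 → [0,0,-4]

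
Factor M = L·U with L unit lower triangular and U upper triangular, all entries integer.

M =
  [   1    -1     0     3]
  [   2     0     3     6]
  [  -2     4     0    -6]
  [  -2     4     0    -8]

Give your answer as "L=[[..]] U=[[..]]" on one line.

L=[[1,0,0,0],[2,1,0,0],[-2,1,1,0],[-2,1,1,1]] U=[[1,-1,0,3],[0,2,3,0],[0,0,-3,0],[0,0,0,-2]]

  row1 -= 2·row0 → [0,2,3,0]
  row2 -= -2·row0 → [0,2,0,0]
  row3 -= -2·row0 → [0,2,0,-2]
  row2 -= 1·row1 → [0,0,-3,0]
  row3 -= 1·row1 → [0,0,-3,-2]
  row3 -= 1·row2 → [0,0,0,-2]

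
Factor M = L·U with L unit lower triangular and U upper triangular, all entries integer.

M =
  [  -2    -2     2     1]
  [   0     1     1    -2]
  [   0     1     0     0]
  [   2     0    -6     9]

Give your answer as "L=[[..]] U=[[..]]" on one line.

  row1 -= 0·row0 → [0,1,1,-2]
  row2 -= 0·row0 → [0,1,0,0]
  row3 -= -1·row0 → [0,-2,-4,10]
  row2 -= 1·row1 → [0,0,-1,2]
  row3 -= -2·row1 → [0,0,-2,6]
  row3 -= 2·row2 → [0,0,0,2]

L=[[1,0,0,0],[0,1,0,0],[0,1,1,0],[-1,-2,2,1]] U=[[-2,-2,2,1],[0,1,1,-2],[0,0,-1,2],[0,0,0,2]]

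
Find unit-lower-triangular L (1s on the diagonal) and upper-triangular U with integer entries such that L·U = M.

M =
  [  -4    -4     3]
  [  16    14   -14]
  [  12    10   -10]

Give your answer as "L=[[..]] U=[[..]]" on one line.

L=[[1,0,0],[-4,1,0],[-3,1,1]] U=[[-4,-4,3],[0,-2,-2],[0,0,1]]

  row1 -= -4·row0 → [0,-2,-2]
  row2 -= -3·row0 → [0,-2,-1]
  row2 -= 1·row1 → [0,0,1]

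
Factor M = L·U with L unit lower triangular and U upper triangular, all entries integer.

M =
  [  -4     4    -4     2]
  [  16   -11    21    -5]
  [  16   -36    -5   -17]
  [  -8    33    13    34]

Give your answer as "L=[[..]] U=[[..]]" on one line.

  R1 -= -4·R0 → [0,5,5,3]
  R2 -= -4·R0 → [0,-20,-21,-9]
  R3 -= 2·R0 → [0,25,21,30]
  R2 -= -4·R1 → [0,0,-1,3]
  R3 -= 5·R1 → [0,0,-4,15]
  R3 -= 4·R2 → [0,0,0,3]

L=[[1,0,0,0],[-4,1,0,0],[-4,-4,1,0],[2,5,4,1]] U=[[-4,4,-4,2],[0,5,5,3],[0,0,-1,3],[0,0,0,3]]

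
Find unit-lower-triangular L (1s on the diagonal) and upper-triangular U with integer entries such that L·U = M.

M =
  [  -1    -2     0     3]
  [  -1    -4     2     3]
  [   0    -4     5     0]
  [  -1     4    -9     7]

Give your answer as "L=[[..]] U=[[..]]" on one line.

  r1 -= 1·r0 → [0,-2,2,0]
  r2 -= 0·r0 → [0,-4,5,0]
  r3 -= 1·r0 → [0,6,-9,4]
  r2 -= 2·r1 → [0,0,1,0]
  r3 -= -3·r1 → [0,0,-3,4]
  r3 -= -3·r2 → [0,0,0,4]

L=[[1,0,0,0],[1,1,0,0],[0,2,1,0],[1,-3,-3,1]] U=[[-1,-2,0,3],[0,-2,2,0],[0,0,1,0],[0,0,0,4]]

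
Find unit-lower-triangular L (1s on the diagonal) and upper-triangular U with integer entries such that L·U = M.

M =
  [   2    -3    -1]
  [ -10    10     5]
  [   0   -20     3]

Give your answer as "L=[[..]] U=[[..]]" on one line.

  row1 -= -5·row0 → [0,-5,0]
  row2 -= 0·row0 → [0,-20,3]
  row2 -= 4·row1 → [0,0,3]

L=[[1,0,0],[-5,1,0],[0,4,1]] U=[[2,-3,-1],[0,-5,0],[0,0,3]]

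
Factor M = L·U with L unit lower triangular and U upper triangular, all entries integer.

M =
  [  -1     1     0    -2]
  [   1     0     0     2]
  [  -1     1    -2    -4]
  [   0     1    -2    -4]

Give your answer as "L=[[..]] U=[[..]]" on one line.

  R1 -= -1·R0 → [0,1,0,0]
  R2 -= 1·R0 → [0,0,-2,-2]
  R3 -= 0·R0 → [0,1,-2,-4]
  R2 -= 0·R1 → [0,0,-2,-2]
  R3 -= 1·R1 → [0,0,-2,-4]
  R3 -= 1·R2 → [0,0,0,-2]

L=[[1,0,0,0],[-1,1,0,0],[1,0,1,0],[0,1,1,1]] U=[[-1,1,0,-2],[0,1,0,0],[0,0,-2,-2],[0,0,0,-2]]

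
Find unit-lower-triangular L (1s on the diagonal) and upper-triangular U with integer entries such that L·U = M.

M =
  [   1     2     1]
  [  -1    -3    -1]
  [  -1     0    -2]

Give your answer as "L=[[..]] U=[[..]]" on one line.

  R1 -= -1·R0 → [0,-1,0]
  R2 -= -1·R0 → [0,2,-1]
  R2 -= -2·R1 → [0,0,-1]

L=[[1,0,0],[-1,1,0],[-1,-2,1]] U=[[1,2,1],[0,-1,0],[0,0,-1]]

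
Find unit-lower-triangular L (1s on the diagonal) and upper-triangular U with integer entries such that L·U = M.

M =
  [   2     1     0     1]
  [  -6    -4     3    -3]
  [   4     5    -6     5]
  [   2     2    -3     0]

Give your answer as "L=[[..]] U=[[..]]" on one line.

L=[[1,0,0,0],[-3,1,0,0],[2,-3,1,0],[1,-1,0,1]] U=[[2,1,0,1],[0,-1,3,0],[0,0,3,3],[0,0,0,-1]]

  R1 -= -3·R0 → [0,-1,3,0]
  R2 -= 2·R0 → [0,3,-6,3]
  R3 -= 1·R0 → [0,1,-3,-1]
  R2 -= -3·R1 → [0,0,3,3]
  R3 -= -1·R1 → [0,0,0,-1]
  R3 -= 0·R2 → [0,0,0,-1]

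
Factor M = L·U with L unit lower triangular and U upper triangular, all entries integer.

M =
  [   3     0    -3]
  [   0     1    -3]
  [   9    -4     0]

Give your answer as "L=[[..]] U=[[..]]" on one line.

  row1 -= 0·row0 → [0,1,-3]
  row2 -= 3·row0 → [0,-4,9]
  row2 -= -4·row1 → [0,0,-3]

L=[[1,0,0],[0,1,0],[3,-4,1]] U=[[3,0,-3],[0,1,-3],[0,0,-3]]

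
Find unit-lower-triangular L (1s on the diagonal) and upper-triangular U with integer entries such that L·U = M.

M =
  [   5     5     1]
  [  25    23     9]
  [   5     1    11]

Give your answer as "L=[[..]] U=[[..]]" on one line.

  r1 -= 5·r0 → [0,-2,4]
  r2 -= 1·r0 → [0,-4,10]
  r2 -= 2·r1 → [0,0,2]

L=[[1,0,0],[5,1,0],[1,2,1]] U=[[5,5,1],[0,-2,4],[0,0,2]]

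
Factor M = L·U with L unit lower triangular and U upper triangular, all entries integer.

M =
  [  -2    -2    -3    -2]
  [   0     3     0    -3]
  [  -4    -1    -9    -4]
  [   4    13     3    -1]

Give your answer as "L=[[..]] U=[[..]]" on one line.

L=[[1,0,0,0],[0,1,0,0],[2,1,1,0],[-2,3,1,1]] U=[[-2,-2,-3,-2],[0,3,0,-3],[0,0,-3,3],[0,0,0,1]]

  row1 -= 0·row0 → [0,3,0,-3]
  row2 -= 2·row0 → [0,3,-3,0]
  row3 -= -2·row0 → [0,9,-3,-5]
  row2 -= 1·row1 → [0,0,-3,3]
  row3 -= 3·row1 → [0,0,-3,4]
  row3 -= 1·row2 → [0,0,0,1]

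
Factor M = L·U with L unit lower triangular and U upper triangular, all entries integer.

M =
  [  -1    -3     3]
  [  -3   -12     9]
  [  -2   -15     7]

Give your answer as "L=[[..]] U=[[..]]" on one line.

L=[[1,0,0],[3,1,0],[2,3,1]] U=[[-1,-3,3],[0,-3,0],[0,0,1]]

  r1 -= 3·r0 → [0,-3,0]
  r2 -= 2·r0 → [0,-9,1]
  r2 -= 3·r1 → [0,0,1]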